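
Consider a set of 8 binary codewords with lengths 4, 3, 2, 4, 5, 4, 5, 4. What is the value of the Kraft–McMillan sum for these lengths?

With common denominator 2^5 = 32: Σ 2^(−ℓᵢ) = 2/32 + 4/32 + 8/32 + 2/32 + 1/32 + 2/32 + 1/32 + 2/32 = 22/32 = 0.6875.

0.6875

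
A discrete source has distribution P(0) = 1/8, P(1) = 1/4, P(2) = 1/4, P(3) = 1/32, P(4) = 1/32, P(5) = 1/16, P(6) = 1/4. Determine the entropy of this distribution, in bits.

Each probability is a power of 1/2, so log₂(1/p) is an integer.
H = Σ p·log₂(1/p) = 1/8·3 + 1/4·2 + 1/4·2 + 1/32·5 + 1/32·5 + 1/16·4 + 1/4·2 = 2.4375 bits.

2.4375 bits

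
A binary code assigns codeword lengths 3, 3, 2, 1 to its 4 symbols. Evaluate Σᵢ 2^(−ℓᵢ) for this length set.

1

With common denominator 2^3 = 8: Σ 2^(−ℓᵢ) = 1/8 + 1/8 + 2/8 + 4/8 = 8/8 = 1.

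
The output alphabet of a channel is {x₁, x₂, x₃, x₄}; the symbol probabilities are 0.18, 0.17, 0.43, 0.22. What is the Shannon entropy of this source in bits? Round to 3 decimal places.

H = −Σ pᵢ log₂ pᵢ.
−0.18·log₂(0.18) = 0.4453
−0.17·log₂(0.17) = 0.4346
−0.43·log₂(0.43) = 0.5236
−0.22·log₂(0.22) = 0.4806
Sum ≈ 1.8840 → 1.884 bits.

1.884 bits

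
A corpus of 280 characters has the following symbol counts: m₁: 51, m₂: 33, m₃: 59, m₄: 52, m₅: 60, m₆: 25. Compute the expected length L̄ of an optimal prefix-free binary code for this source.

2.575 bits/symbol

Probabilities are the counts divided by 280.
Repeatedly combine the two least-probable nodes; the expected code length is the sum of the merged weights.
merge 5/56 + 33/280 → 29/140
merge 51/280 + 13/70 → 103/280
merge 29/140 + 59/280 → 117/280
merge 3/14 + 103/280 → 163/280
merge 117/280 + 163/280 → 1
L = 29/140 + 103/280 + 117/280 + 163/280 + 1 = 103/40 = 2.575 bits/symbol.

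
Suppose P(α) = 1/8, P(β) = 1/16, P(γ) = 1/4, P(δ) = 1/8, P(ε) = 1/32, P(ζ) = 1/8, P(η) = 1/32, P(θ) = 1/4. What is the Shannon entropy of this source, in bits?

2.6875 bits

Each probability is a power of 1/2, so log₂(1/p) is an integer.
H = Σ p·log₂(1/p) = 1/8·3 + 1/16·4 + 1/4·2 + 1/8·3 + 1/32·5 + 1/8·3 + 1/32·5 + 1/4·2 = 2.6875 bits.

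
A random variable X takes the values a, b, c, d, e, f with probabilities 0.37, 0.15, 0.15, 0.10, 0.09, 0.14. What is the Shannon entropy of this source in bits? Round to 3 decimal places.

H = −Σ pᵢ log₂ pᵢ.
−0.37·log₂(0.37) = 0.5307
−0.15·log₂(0.15) = 0.4105
−0.15·log₂(0.15) = 0.4105
−0.10·log₂(0.10) = 0.3322
−0.09·log₂(0.09) = 0.3127
−0.14·log₂(0.14) = 0.3971
Sum ≈ 2.3938 → 2.394 bits.

2.394 bits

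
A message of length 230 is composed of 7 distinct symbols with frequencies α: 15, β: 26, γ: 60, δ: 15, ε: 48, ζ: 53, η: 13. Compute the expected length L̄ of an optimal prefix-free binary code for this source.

2.6 bits/symbol

Probabilities are the counts divided by 230.
Repeatedly combine the two least-probable nodes; the expected code length is the sum of the merged weights.
merge 13/230 + 3/46 → 14/115
merge 3/46 + 13/115 → 41/230
merge 14/115 + 41/230 → 3/10
merge 24/115 + 53/230 → 101/230
merge 6/23 + 3/10 → 129/230
merge 101/230 + 129/230 → 1
L = 14/115 + 41/230 + 3/10 + 101/230 + 129/230 + 1 = 13/5 = 2.6 bits/symbol.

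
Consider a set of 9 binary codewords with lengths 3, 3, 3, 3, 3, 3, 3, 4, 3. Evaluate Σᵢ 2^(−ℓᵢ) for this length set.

With common denominator 2^4 = 16: Σ 2^(−ℓᵢ) = 2/16 + 2/16 + 2/16 + 2/16 + 2/16 + 2/16 + 2/16 + 1/16 + 2/16 = 17/16 = 1.0625.

1.0625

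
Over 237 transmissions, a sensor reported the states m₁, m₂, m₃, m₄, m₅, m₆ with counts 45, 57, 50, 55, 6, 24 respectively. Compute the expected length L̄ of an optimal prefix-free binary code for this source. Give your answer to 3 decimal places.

Probabilities are the counts divided by 237.
Repeatedly combine the two least-probable nodes; the expected code length is the sum of the merged weights.
merge 2/79 + 8/79 → 10/79
merge 10/79 + 15/79 → 25/79
merge 50/237 + 55/237 → 35/79
merge 19/79 + 25/79 → 44/79
merge 35/79 + 44/79 → 1
L = 10/79 + 25/79 + 35/79 + 44/79 + 1 = 193/79 ≈ 2.443 bits/symbol.

2.443 bits/symbol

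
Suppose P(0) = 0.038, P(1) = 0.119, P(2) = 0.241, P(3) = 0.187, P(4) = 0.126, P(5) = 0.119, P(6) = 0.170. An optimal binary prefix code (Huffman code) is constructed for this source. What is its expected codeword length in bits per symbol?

Repeatedly combine the two least-probable nodes; the expected code length is the sum of the merged weights.
merge 19/500 + 119/1000 → 157/1000
merge 119/1000 + 63/500 → 49/200
merge 157/1000 + 17/100 → 327/1000
merge 187/1000 + 241/1000 → 107/250
merge 49/200 + 327/1000 → 143/250
merge 107/250 + 143/250 → 1
L = 157/1000 + 49/200 + 327/1000 + 107/250 + 143/250 + 1 = 2729/1000 = 2.729 bits/symbol.

2.729 bits/symbol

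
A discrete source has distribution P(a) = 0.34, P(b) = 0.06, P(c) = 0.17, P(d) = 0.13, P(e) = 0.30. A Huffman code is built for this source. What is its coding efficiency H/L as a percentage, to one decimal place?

Entropy H = −Σ p log₂ p ≈ 2.1110 bits.
Huffman merges: 3/50+13/100→19/100; 17/100+19/100→9/25; 3/10+17/50→16/25; 9/25+16/25→1. L = 219/100 ≈ 2.1900.
Efficiency = H/L = 2.1110/2.1900 = 96.4%.

96.4%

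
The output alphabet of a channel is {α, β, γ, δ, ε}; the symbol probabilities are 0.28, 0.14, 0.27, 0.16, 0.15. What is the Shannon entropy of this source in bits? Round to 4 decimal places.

2.2549 bits

H = −Σ pᵢ log₂ pᵢ.
−0.28·log₂(0.28) = 0.5142
−0.14·log₂(0.14) = 0.3971
−0.27·log₂(0.27) = 0.5100
−0.16·log₂(0.16) = 0.4230
−0.15·log₂(0.15) = 0.4105
Sum ≈ 2.2549 → 2.2549 bits.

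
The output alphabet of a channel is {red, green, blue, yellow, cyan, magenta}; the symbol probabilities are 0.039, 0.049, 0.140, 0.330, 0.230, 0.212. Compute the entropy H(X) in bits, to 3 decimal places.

2.283 bits

H = −Σ pᵢ log₂ pᵢ.
−0.039·log₂(0.039) = 0.1825
−0.049·log₂(0.049) = 0.2132
−0.140·log₂(0.140) = 0.3971
−0.330·log₂(0.330) = 0.5278
−0.230·log₂(0.230) = 0.4877
−0.212·log₂(0.212) = 0.4744
Sum ≈ 2.2828 → 2.283 bits.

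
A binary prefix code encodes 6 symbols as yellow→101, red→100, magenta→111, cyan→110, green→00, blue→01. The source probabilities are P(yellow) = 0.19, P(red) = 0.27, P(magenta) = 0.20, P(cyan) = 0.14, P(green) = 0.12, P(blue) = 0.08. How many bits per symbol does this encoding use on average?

2.8 bits/symbol

L̄ = Σ pᵢ·ℓᵢ = 0.19·3 + 0.27·3 + 0.20·3 + 0.14·3 + 0.12·2 + 0.08·2 = 2.8 bits/symbol.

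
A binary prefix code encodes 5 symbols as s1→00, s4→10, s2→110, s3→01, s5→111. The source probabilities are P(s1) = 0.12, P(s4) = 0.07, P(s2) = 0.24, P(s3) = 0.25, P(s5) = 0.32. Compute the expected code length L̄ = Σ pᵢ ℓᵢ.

2.56 bits/symbol

L̄ = Σ pᵢ·ℓᵢ = 0.12·2 + 0.07·2 + 0.24·3 + 0.25·2 + 0.32·3 = 2.56 bits/symbol.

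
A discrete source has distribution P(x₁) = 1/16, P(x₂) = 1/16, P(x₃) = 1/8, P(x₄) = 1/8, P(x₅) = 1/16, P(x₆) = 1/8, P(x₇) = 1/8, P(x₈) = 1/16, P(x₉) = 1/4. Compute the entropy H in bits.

3 bits

Each probability is a power of 1/2, so log₂(1/p) is an integer.
H = Σ p·log₂(1/p) = 1/16·4 + 1/16·4 + 1/8·3 + 1/8·3 + 1/16·4 + 1/8·3 + 1/8·3 + 1/16·4 + 1/4·2 = 3 bits.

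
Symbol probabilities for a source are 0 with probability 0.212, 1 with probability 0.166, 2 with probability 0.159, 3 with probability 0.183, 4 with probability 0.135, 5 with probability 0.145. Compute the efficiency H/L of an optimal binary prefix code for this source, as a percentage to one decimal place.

98.6%

Entropy H = −Σ p log₂ p ≈ 2.5686 bits.
Huffman merges: 27/200+29/200→7/25; 159/1000+83/500→13/40; 183/1000+53/250→79/200; 7/25+13/40→121/200; 79/200+121/200→1. L = 521/200 ≈ 2.6050.
Efficiency = H/L = 2.5686/2.6050 = 98.6%.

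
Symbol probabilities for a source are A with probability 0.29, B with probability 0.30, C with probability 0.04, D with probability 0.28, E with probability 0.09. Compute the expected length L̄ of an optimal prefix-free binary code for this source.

2.13 bits/symbol

Repeatedly combine the two least-probable nodes; the expected code length is the sum of the merged weights.
merge 1/25 + 9/100 → 13/100
merge 13/100 + 7/25 → 41/100
merge 29/100 + 3/10 → 59/100
merge 41/100 + 59/100 → 1
L = 13/100 + 41/100 + 59/100 + 1 = 213/100 = 2.13 bits/symbol.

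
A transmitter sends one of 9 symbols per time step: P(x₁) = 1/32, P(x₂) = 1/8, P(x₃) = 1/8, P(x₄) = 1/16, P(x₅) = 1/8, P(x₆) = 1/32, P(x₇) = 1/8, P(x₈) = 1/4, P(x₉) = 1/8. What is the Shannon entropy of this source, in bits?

Each probability is a power of 1/2, so log₂(1/p) is an integer.
H = Σ p·log₂(1/p) = 1/32·5 + 1/8·3 + 1/8·3 + 1/16·4 + 1/8·3 + 1/32·5 + 1/8·3 + 1/4·2 + 1/8·3 = 2.9375 bits.

2.9375 bits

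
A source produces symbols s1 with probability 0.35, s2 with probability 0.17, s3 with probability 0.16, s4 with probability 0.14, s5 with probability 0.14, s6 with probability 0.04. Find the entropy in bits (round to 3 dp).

H = −Σ pᵢ log₂ pᵢ.
−0.35·log₂(0.35) = 0.5301
−0.17·log₂(0.17) = 0.4346
−0.16·log₂(0.16) = 0.4230
−0.14·log₂(0.14) = 0.3971
−0.14·log₂(0.14) = 0.3971
−0.04·log₂(0.04) = 0.1858
Sum ≈ 2.3677 → 2.368 bits.

2.368 bits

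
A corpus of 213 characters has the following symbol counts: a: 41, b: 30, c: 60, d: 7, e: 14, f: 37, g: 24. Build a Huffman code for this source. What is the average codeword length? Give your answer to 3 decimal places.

2.624 bits/symbol

Probabilities are the counts divided by 213.
Repeatedly combine the two least-probable nodes; the expected code length is the sum of the merged weights.
merge 7/213 + 14/213 → 7/71
merge 7/71 + 8/71 → 15/71
merge 10/71 + 37/213 → 67/213
merge 41/213 + 15/71 → 86/213
merge 20/71 + 67/213 → 127/213
merge 86/213 + 127/213 → 1
L = 7/71 + 15/71 + 67/213 + 86/213 + 127/213 + 1 = 559/213 ≈ 2.624 bits/symbol.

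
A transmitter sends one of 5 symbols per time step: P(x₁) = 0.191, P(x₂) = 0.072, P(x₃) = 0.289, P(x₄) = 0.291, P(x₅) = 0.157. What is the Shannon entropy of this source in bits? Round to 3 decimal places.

H = −Σ pᵢ log₂ pᵢ.
−0.191·log₂(0.191) = 0.4562
−0.072·log₂(0.072) = 0.2733
−0.289·log₂(0.289) = 0.5176
−0.291·log₂(0.291) = 0.5182
−0.157·log₂(0.157) = 0.4194
Sum ≈ 2.1847 → 2.185 bits.

2.185 bits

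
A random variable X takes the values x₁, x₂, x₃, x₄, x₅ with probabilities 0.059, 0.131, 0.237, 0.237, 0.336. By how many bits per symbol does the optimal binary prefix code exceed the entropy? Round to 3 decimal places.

Entropy H = −Σ p log₂ p ≈ 2.1382 bits.
Huffman merges: 59/1000+131/1000→19/100; 19/100+237/1000→427/1000; 237/1000+42/125→573/1000; 427/1000+573/1000→1. L = 219/100 ≈ 2.1900.
L − H = 2.1900 − 2.1382 = 0.052 bits.

0.052 bits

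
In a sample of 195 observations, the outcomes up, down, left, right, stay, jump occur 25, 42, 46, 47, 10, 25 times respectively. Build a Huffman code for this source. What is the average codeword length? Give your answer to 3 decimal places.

Probabilities are the counts divided by 195.
Repeatedly combine the two least-probable nodes; the expected code length is the sum of the merged weights.
merge 2/39 + 5/39 → 7/39
merge 5/39 + 7/39 → 4/13
merge 14/65 + 46/195 → 88/195
merge 47/195 + 4/13 → 107/195
merge 88/195 + 107/195 → 1
L = 7/39 + 4/13 + 88/195 + 107/195 + 1 = 97/39 ≈ 2.487 bits/symbol.

2.487 bits/symbol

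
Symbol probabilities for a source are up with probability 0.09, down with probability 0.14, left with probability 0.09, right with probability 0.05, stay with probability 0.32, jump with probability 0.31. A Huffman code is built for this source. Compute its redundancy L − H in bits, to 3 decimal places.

Entropy H = −Σ p log₂ p ≈ 2.2883 bits.
Huffman merges: 1/20+9/100→7/50; 9/100+7/50→23/100; 7/50+23/100→37/100; 31/100+8/25→63/100; 37/100+63/100→1. L = 237/100 ≈ 2.3700.
L − H = 2.3700 − 2.2883 = 0.082 bits.

0.082 bits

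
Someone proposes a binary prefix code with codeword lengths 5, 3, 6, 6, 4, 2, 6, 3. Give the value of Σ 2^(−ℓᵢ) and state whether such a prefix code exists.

0.640625; yes

With common denominator 2^6 = 64: Σ 2^(−ℓᵢ) = 2/64 + 8/64 + 1/64 + 1/64 + 4/64 + 16/64 + 1/64 + 8/64 = 41/64 = 0.640625.
Kraft's inequality requires Σ ≤ 1; here Σ = 0.640625 ≤ 1, so such a prefix code exists.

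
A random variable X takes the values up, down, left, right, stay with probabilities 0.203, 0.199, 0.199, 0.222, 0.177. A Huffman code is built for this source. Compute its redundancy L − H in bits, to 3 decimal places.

Entropy H = −Σ p log₂ p ≈ 2.3182 bits.
Huffman merges: 177/1000+199/1000→47/125; 199/1000+203/1000→201/500; 111/500+47/125→299/500; 201/500+299/500→1. L = 297/125 ≈ 2.3760.
L − H = 2.3760 − 2.3182 = 0.058 bits.

0.058 bits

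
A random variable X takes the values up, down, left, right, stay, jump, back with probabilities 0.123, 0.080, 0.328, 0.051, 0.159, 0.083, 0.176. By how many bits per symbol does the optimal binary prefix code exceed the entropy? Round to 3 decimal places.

Entropy H = −Σ p log₂ p ≈ 2.5708 bits.
Huffman merges: 51/1000+2/25→131/1000; 83/1000+123/1000→103/500; 131/1000+159/1000→29/100; 22/125+103/500→191/500; 29/100+41/125→309/500; 191/500+309/500→1. L = 2627/1000 ≈ 2.6270.
L − H = 2.6270 − 2.5708 = 0.056 bits.

0.056 bits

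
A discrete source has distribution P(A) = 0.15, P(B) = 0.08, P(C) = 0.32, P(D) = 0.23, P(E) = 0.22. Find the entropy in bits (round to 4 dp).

H = −Σ pᵢ log₂ pᵢ.
−0.15·log₂(0.15) = 0.4105
−0.08·log₂(0.08) = 0.2915
−0.32·log₂(0.32) = 0.5260
−0.23·log₂(0.23) = 0.4877
−0.22·log₂(0.22) = 0.4806
Sum ≈ 2.1963 → 2.1963 bits.

2.1963 bits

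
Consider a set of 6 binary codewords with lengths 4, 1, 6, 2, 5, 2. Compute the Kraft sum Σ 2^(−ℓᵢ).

1.109375

With common denominator 2^6 = 64: Σ 2^(−ℓᵢ) = 4/64 + 32/64 + 1/64 + 16/64 + 2/64 + 16/64 = 71/64 = 1.109375.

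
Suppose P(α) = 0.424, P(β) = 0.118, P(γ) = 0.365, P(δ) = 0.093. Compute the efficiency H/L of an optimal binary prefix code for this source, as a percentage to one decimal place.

97.3%

Entropy H = −Σ p log₂ p ≈ 1.7381 bits.
Huffman merges: 93/1000+59/500→211/1000; 211/1000+73/200→72/125; 53/125+72/125→1. L = 1787/1000 ≈ 1.7870.
Efficiency = H/L = 1.7381/1.7870 = 97.3%.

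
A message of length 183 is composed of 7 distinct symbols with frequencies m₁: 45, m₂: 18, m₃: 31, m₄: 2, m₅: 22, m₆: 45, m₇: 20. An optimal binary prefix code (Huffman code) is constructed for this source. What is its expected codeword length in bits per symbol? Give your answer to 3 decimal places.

Probabilities are the counts divided by 183.
Repeatedly combine the two least-probable nodes; the expected code length is the sum of the merged weights.
merge 2/183 + 6/61 → 20/183
merge 20/183 + 20/183 → 40/183
merge 22/183 + 31/183 → 53/183
merge 40/183 + 15/61 → 85/183
merge 15/61 + 53/183 → 98/183
merge 85/183 + 98/183 → 1
L = 20/183 + 40/183 + 53/183 + 85/183 + 98/183 + 1 = 479/183 ≈ 2.617 bits/symbol.

2.617 bits/symbol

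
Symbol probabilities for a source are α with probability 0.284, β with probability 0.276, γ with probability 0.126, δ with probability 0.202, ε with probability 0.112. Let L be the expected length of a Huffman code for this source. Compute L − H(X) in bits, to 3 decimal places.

Entropy H = −Σ p log₂ p ≈ 2.2248 bits.
Huffman merges: 14/125+63/500→119/500; 101/500+119/500→11/25; 69/250+71/250→14/25; 11/25+14/25→1. L = 1119/500 ≈ 2.2380.
L − H = 2.2380 − 2.2248 = 0.013 bits.

0.013 bits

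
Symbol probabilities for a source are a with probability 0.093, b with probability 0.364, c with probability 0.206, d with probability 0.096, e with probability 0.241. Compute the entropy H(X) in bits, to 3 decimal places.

H = −Σ pᵢ log₂ pᵢ.
−0.093·log₂(0.093) = 0.3187
−0.364·log₂(0.364) = 0.5307
−0.206·log₂(0.206) = 0.4695
−0.096·log₂(0.096) = 0.3246
−0.241·log₂(0.241) = 0.4947
Sum ≈ 2.1382 → 2.138 bits.

2.138 bits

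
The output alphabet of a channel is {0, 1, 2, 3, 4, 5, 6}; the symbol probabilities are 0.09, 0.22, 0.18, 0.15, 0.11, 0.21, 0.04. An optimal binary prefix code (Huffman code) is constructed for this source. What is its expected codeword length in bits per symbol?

Repeatedly combine the two least-probable nodes; the expected code length is the sum of the merged weights.
merge 1/25 + 9/100 → 13/100
merge 11/100 + 13/100 → 6/25
merge 3/20 + 9/50 → 33/100
merge 21/100 + 11/50 → 43/100
merge 6/25 + 33/100 → 57/100
merge 43/100 + 57/100 → 1
L = 13/100 + 6/25 + 33/100 + 43/100 + 57/100 + 1 = 27/10 = 2.7 bits/symbol.

2.7 bits/symbol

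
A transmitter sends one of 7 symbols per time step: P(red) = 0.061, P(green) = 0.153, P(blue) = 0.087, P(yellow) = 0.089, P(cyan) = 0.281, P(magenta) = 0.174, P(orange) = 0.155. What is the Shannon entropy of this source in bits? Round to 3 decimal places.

H = −Σ pᵢ log₂ pᵢ.
−0.061·log₂(0.061) = 0.2461
−0.153·log₂(0.153) = 0.4144
−0.087·log₂(0.087) = 0.3065
−0.089·log₂(0.089) = 0.3106
−0.281·log₂(0.281) = 0.5146
−0.174·log₂(0.174) = 0.4390
−0.155·log₂(0.155) = 0.4169
Sum ≈ 2.6481 → 2.648 bits.

2.648 bits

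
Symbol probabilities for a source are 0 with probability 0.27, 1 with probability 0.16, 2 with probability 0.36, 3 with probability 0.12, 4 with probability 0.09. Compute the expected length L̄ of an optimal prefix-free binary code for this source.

2.21 bits/symbol

Repeatedly combine the two least-probable nodes; the expected code length is the sum of the merged weights.
merge 9/100 + 3/25 → 21/100
merge 4/25 + 21/100 → 37/100
merge 27/100 + 9/25 → 63/100
merge 37/100 + 63/100 → 1
L = 21/100 + 37/100 + 63/100 + 1 = 221/100 = 2.21 bits/symbol.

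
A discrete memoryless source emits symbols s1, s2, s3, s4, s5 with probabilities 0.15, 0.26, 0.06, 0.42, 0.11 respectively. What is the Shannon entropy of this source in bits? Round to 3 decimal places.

2.035 bits

H = −Σ pᵢ log₂ pᵢ.
−0.15·log₂(0.15) = 0.4105
−0.26·log₂(0.26) = 0.5053
−0.06·log₂(0.06) = 0.2435
−0.42·log₂(0.42) = 0.5256
−0.11·log₂(0.11) = 0.3503
Sum ≈ 2.0353 → 2.035 bits.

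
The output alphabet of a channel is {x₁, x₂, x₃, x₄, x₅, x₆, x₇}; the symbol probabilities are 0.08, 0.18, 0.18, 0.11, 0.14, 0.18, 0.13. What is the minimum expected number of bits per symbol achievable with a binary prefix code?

2.82 bits/symbol

Repeatedly combine the two least-probable nodes; the expected code length is the sum of the merged weights.
merge 2/25 + 11/100 → 19/100
merge 13/100 + 7/50 → 27/100
merge 9/50 + 9/50 → 9/25
merge 9/50 + 19/100 → 37/100
merge 27/100 + 9/25 → 63/100
merge 37/100 + 63/100 → 1
L = 19/100 + 27/100 + 9/25 + 37/100 + 63/100 + 1 = 141/50 = 2.82 bits/symbol.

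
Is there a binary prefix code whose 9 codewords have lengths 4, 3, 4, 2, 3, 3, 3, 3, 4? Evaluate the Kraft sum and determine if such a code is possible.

With common denominator 2^4 = 16: Σ 2^(−ℓᵢ) = 1/16 + 2/16 + 1/16 + 4/16 + 2/16 + 2/16 + 2/16 + 2/16 + 1/16 = 17/16 = 1.0625.
Kraft's inequality requires Σ ≤ 1; here Σ = 1.0625 > 1, so no such prefix code exists.

1.0625; no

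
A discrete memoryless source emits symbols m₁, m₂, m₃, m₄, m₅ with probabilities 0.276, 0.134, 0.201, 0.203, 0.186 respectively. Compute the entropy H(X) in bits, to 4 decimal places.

H = −Σ pᵢ log₂ pᵢ.
−0.276·log₂(0.276) = 0.5126
−0.134·log₂(0.134) = 0.3886
−0.201·log₂(0.201) = 0.4653
−0.203·log₂(0.203) = 0.4670
−0.186·log₂(0.186) = 0.4514
Sum ≈ 2.2848 → 2.2848 bits.

2.2848 bits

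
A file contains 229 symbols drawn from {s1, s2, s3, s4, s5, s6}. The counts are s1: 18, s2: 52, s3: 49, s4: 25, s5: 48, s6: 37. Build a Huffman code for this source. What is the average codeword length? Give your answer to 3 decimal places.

2.537 bits/symbol

Probabilities are the counts divided by 229.
Repeatedly combine the two least-probable nodes; the expected code length is the sum of the merged weights.
merge 18/229 + 25/229 → 43/229
merge 37/229 + 43/229 → 80/229
merge 48/229 + 49/229 → 97/229
merge 52/229 + 80/229 → 132/229
merge 97/229 + 132/229 → 1
L = 43/229 + 80/229 + 97/229 + 132/229 + 1 = 581/229 ≈ 2.537 bits/symbol.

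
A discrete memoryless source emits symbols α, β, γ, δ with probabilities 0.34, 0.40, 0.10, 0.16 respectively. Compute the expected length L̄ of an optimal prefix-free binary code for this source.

1.86 bits/symbol

Repeatedly combine the two least-probable nodes; the expected code length is the sum of the merged weights.
merge 1/10 + 4/25 → 13/50
merge 13/50 + 17/50 → 3/5
merge 2/5 + 3/5 → 1
L = 13/50 + 3/5 + 1 = 93/50 = 1.86 bits/symbol.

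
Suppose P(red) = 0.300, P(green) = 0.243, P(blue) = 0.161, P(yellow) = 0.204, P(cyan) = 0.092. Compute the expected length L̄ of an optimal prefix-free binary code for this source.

Repeatedly combine the two least-probable nodes; the expected code length is the sum of the merged weights.
merge 23/250 + 161/1000 → 253/1000
merge 51/250 + 243/1000 → 447/1000
merge 253/1000 + 3/10 → 553/1000
merge 447/1000 + 553/1000 → 1
L = 253/1000 + 447/1000 + 553/1000 + 1 = 2253/1000 = 2.253 bits/symbol.

2.253 bits/symbol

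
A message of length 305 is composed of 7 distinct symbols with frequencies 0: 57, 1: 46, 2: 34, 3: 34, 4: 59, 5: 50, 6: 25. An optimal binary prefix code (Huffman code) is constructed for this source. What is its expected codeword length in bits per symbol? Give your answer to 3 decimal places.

Probabilities are the counts divided by 305.
Repeatedly combine the two least-probable nodes; the expected code length is the sum of the merged weights.
merge 5/61 + 34/305 → 59/305
merge 34/305 + 46/305 → 16/61
merge 10/61 + 57/305 → 107/305
merge 59/305 + 59/305 → 118/305
merge 16/61 + 107/305 → 187/305
merge 118/305 + 187/305 → 1
L = 59/305 + 16/61 + 107/305 + 118/305 + 187/305 + 1 = 856/305 ≈ 2.807 bits/symbol.

2.807 bits/symbol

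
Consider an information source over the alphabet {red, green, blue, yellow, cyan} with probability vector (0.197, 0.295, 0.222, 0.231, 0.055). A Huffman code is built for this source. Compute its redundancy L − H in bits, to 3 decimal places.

Entropy H = −Σ p log₂ p ≈ 2.1818 bits.
Huffman merges: 11/200+197/1000→63/250; 111/500+231/1000→453/1000; 63/250+59/200→547/1000; 453/1000+547/1000→1. L = 563/250 ≈ 2.2520.
L − H = 2.2520 − 2.1818 = 0.070 bits.

0.070 bits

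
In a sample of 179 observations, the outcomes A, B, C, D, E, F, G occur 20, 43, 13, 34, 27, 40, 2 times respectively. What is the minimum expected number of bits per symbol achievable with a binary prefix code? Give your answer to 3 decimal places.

Probabilities are the counts divided by 179.
Repeatedly combine the two least-probable nodes; the expected code length is the sum of the merged weights.
merge 2/179 + 13/179 → 15/179
merge 15/179 + 20/179 → 35/179
merge 27/179 + 34/179 → 61/179
merge 35/179 + 40/179 → 75/179
merge 43/179 + 61/179 → 104/179
merge 75/179 + 104/179 → 1
L = 15/179 + 35/179 + 61/179 + 75/179 + 104/179 + 1 = 469/179 ≈ 2.620 bits/symbol.

2.620 bits/symbol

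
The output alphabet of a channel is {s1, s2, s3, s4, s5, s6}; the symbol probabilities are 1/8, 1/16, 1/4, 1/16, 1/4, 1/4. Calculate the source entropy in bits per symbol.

2.375 bits

Each probability is a power of 1/2, so log₂(1/p) is an integer.
H = Σ p·log₂(1/p) = 1/8·3 + 1/16·4 + 1/4·2 + 1/16·4 + 1/4·2 + 1/4·2 = 2.375 bits.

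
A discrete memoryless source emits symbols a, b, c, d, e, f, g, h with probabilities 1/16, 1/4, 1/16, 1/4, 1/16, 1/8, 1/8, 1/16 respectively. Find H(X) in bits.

2.75 bits

Each probability is a power of 1/2, so log₂(1/p) is an integer.
H = Σ p·log₂(1/p) = 1/16·4 + 1/4·2 + 1/16·4 + 1/4·2 + 1/16·4 + 1/8·3 + 1/8·3 + 1/16·4 = 2.75 bits.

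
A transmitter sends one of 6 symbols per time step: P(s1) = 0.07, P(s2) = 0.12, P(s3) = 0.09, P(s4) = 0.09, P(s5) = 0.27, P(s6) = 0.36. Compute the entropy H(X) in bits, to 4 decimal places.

2.3016 bits

H = −Σ pᵢ log₂ pᵢ.
−0.07·log₂(0.07) = 0.2686
−0.12·log₂(0.12) = 0.3671
−0.09·log₂(0.09) = 0.3127
−0.09·log₂(0.09) = 0.3127
−0.27·log₂(0.27) = 0.5100
−0.36·log₂(0.36) = 0.5306
Sum ≈ 2.3016 → 2.3016 bits.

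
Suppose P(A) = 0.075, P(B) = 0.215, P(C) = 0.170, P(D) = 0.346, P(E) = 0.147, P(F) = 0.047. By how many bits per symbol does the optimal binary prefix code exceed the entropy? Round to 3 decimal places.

0.056 bits

Entropy H = −Σ p log₂ p ≈ 2.3354 bits.
Huffman merges: 47/1000+3/40→61/500; 61/500+147/1000→269/1000; 17/100+43/200→77/200; 269/1000+173/500→123/200; 77/200+123/200→1. L = 2391/1000 ≈ 2.3910.
L − H = 2.3910 − 2.3354 = 0.056 bits.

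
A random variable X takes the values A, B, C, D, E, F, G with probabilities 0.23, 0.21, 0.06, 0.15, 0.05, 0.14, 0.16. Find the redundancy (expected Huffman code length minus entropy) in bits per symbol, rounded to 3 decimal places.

Entropy H = −Σ p log₂ p ≈ 2.6508 bits.
Huffman merges: 1/20+3/50→11/100; 11/100+7/50→1/4; 3/20+4/25→31/100; 21/100+23/100→11/25; 1/4+31/100→14/25; 11/25+14/25→1. L = 267/100 ≈ 2.6700.
L − H = 2.6700 − 2.6508 = 0.019 bits.

0.019 bits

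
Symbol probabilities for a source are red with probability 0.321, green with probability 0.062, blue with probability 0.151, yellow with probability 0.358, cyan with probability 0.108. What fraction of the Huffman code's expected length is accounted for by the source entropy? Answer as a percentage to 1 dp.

96.8%

Entropy H = −Σ p log₂ p ≈ 2.0641 bits.
Huffman merges: 31/500+27/250→17/100; 151/1000+17/100→321/1000; 321/1000+321/1000→321/500; 179/500+321/500→1. L = 2133/1000 ≈ 2.1330.
Efficiency = H/L = 2.0641/2.1330 = 96.8%.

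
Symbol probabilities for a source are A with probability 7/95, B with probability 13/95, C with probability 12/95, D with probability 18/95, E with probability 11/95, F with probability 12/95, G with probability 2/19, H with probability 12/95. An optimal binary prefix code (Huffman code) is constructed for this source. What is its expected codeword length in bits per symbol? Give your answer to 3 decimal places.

Repeatedly combine the two least-probable nodes; the expected code length is the sum of the merged weights.
merge 7/95 + 2/19 → 17/95
merge 11/95 + 12/95 → 23/95
merge 12/95 + 12/95 → 24/95
merge 13/95 + 17/95 → 6/19
merge 18/95 + 23/95 → 41/95
merge 24/95 + 6/19 → 54/95
merge 41/95 + 54/95 → 1
L = 17/95 + 23/95 + 24/95 + 6/19 + 41/95 + 54/95 + 1 = 284/95 ≈ 2.989 bits/symbol.

2.989 bits/symbol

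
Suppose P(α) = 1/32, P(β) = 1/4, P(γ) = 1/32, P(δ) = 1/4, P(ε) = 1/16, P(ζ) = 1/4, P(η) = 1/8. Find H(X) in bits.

2.4375 bits

Each probability is a power of 1/2, so log₂(1/p) is an integer.
H = Σ p·log₂(1/p) = 1/32·5 + 1/4·2 + 1/32·5 + 1/4·2 + 1/16·4 + 1/4·2 + 1/8·3 = 2.4375 bits.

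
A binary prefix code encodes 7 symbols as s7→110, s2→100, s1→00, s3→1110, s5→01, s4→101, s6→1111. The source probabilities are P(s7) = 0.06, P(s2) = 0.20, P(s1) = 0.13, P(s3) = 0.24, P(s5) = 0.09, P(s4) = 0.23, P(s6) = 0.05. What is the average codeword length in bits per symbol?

3.07 bits/symbol

L̄ = Σ pᵢ·ℓᵢ = 0.06·3 + 0.20·3 + 0.13·2 + 0.24·4 + 0.09·2 + 0.23·3 + 0.05·4 = 3.07 bits/symbol.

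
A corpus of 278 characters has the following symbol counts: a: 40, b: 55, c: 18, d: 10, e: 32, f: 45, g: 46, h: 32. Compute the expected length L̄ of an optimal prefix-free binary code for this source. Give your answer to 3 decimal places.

Probabilities are the counts divided by 278.
Repeatedly combine the two least-probable nodes; the expected code length is the sum of the merged weights.
merge 5/139 + 9/139 → 14/139
merge 14/139 + 16/139 → 30/139
merge 16/139 + 20/139 → 36/139
merge 45/278 + 23/139 → 91/278
merge 55/278 + 30/139 → 115/278
merge 36/139 + 91/278 → 163/278
merge 115/278 + 163/278 → 1
L = 14/139 + 30/139 + 36/139 + 91/278 + 115/278 + 163/278 + 1 = 807/278 ≈ 2.903 bits/symbol.

2.903 bits/symbol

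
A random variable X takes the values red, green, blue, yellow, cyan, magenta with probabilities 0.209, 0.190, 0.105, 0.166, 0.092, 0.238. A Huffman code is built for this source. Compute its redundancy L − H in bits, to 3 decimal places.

Entropy H = −Σ p log₂ p ≈ 2.5083 bits.
Huffman merges: 23/250+21/200→197/1000; 83/500+19/100→89/250; 197/1000+209/1000→203/500; 119/500+89/250→297/500; 203/500+297/500→1. L = 2553/1000 ≈ 2.5530.
L − H = 2.5530 − 2.5083 = 0.045 bits.

0.045 bits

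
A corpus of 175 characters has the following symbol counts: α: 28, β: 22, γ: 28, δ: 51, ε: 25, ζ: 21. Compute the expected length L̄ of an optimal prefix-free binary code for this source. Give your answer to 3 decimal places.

Probabilities are the counts divided by 175.
Repeatedly combine the two least-probable nodes; the expected code length is the sum of the merged weights.
merge 3/25 + 22/175 → 43/175
merge 1/7 + 4/25 → 53/175
merge 4/25 + 43/175 → 71/175
merge 51/175 + 53/175 → 104/175
merge 71/175 + 104/175 → 1
L = 43/175 + 53/175 + 71/175 + 104/175 + 1 = 446/175 ≈ 2.549 bits/symbol.

2.549 bits/symbol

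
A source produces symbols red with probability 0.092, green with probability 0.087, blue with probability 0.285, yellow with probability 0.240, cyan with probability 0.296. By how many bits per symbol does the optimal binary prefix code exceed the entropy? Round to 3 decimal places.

Entropy H = −Σ p log₂ p ≈ 2.1533 bits.
Huffman merges: 87/1000+23/250→179/1000; 179/1000+6/25→419/1000; 57/200+37/125→581/1000; 419/1000+581/1000→1. L = 2179/1000 ≈ 2.1790.
L − H = 2.1790 − 2.1533 = 0.026 bits.

0.026 bits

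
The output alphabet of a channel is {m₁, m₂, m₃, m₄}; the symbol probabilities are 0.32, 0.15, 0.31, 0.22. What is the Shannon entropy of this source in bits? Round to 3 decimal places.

H = −Σ pᵢ log₂ pᵢ.
−0.32·log₂(0.32) = 0.5260
−0.15·log₂(0.15) = 0.4105
−0.31·log₂(0.31) = 0.5238
−0.22·log₂(0.22) = 0.4806
Sum ≈ 1.9409 → 1.941 bits.

1.941 bits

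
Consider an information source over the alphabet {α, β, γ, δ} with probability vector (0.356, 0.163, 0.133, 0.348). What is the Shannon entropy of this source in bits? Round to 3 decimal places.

1.874 bits

H = −Σ pᵢ log₂ pᵢ.
−0.356·log₂(0.356) = 0.5305
−0.163·log₂(0.163) = 0.4266
−0.133·log₂(0.133) = 0.3871
−0.348·log₂(0.348) = 0.5299
Sum ≈ 1.8741 → 1.874 bits.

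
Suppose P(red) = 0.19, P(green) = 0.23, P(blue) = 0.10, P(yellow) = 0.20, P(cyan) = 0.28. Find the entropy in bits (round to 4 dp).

2.2537 bits

H = −Σ pᵢ log₂ pᵢ.
−0.19·log₂(0.19) = 0.4552
−0.23·log₂(0.23) = 0.4877
−0.10·log₂(0.10) = 0.3322
−0.20·log₂(0.20) = 0.4644
−0.28·log₂(0.28) = 0.5142
Sum ≈ 2.2537 → 2.2537 bits.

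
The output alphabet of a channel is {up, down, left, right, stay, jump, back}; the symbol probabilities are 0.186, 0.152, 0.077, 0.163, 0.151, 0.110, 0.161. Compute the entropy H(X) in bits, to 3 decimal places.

H = −Σ pᵢ log₂ pᵢ.
−0.186·log₂(0.186) = 0.4514
−0.152·log₂(0.152) = 0.4131
−0.077·log₂(0.077) = 0.2848
−0.163·log₂(0.163) = 0.4266
−0.151·log₂(0.151) = 0.4118
−0.110·log₂(0.110) = 0.3503
−0.161·log₂(0.161) = 0.4242
Sum ≈ 2.7622 → 2.762 bits.

2.762 bits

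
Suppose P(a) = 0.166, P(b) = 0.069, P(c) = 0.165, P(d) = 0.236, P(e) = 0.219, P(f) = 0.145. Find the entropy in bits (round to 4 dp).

2.5005 bits

H = −Σ pᵢ log₂ pᵢ.
−0.166·log₂(0.166) = 0.4301
−0.069·log₂(0.069) = 0.2662
−0.165·log₂(0.165) = 0.4289
−0.236·log₂(0.236) = 0.4916
−0.219·log₂(0.219) = 0.4798
−0.145·log₂(0.145) = 0.4040
Sum ≈ 2.5005 → 2.5005 bits.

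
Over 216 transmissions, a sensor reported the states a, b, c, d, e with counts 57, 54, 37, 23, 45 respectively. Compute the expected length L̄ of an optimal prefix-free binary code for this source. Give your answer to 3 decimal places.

2.278 bits/symbol

Probabilities are the counts divided by 216.
Repeatedly combine the two least-probable nodes; the expected code length is the sum of the merged weights.
merge 23/216 + 37/216 → 5/18
merge 5/24 + 1/4 → 11/24
merge 19/72 + 5/18 → 13/24
merge 11/24 + 13/24 → 1
L = 5/18 + 11/24 + 13/24 + 1 = 41/18 ≈ 2.278 bits/symbol.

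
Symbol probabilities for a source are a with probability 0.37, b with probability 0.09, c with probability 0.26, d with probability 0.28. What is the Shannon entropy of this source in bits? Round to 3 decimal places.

H = −Σ pᵢ log₂ pᵢ.
−0.37·log₂(0.37) = 0.5307
−0.09·log₂(0.09) = 0.3127
−0.26·log₂(0.26) = 0.5053
−0.28·log₂(0.28) = 0.5142
Sum ≈ 1.8629 → 1.863 bits.

1.863 bits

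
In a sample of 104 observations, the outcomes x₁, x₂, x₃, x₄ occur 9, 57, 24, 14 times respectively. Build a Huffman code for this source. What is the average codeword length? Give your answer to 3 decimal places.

1.673 bits/symbol

Probabilities are the counts divided by 104.
Repeatedly combine the two least-probable nodes; the expected code length is the sum of the merged weights.
merge 9/104 + 7/52 → 23/104
merge 23/104 + 3/13 → 47/104
merge 47/104 + 57/104 → 1
L = 23/104 + 47/104 + 1 = 87/52 ≈ 1.673 bits/symbol.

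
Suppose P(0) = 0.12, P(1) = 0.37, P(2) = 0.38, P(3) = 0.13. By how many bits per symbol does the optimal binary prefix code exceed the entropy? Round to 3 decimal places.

0.059 bits

Entropy H = −Σ p log₂ p ≈ 1.8109 bits.
Huffman merges: 3/25+13/100→1/4; 1/4+37/100→31/50; 19/50+31/50→1. L = 187/100 ≈ 1.8700.
L − H = 1.8700 − 1.8109 = 0.059 bits.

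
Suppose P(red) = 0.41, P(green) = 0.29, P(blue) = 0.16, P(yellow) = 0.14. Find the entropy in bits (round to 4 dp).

1.8654 bits

H = −Σ pᵢ log₂ pᵢ.
−0.41·log₂(0.41) = 0.5274
−0.29·log₂(0.29) = 0.5179
−0.16·log₂(0.16) = 0.4230
−0.14·log₂(0.14) = 0.3971
Sum ≈ 1.8654 → 1.8654 bits.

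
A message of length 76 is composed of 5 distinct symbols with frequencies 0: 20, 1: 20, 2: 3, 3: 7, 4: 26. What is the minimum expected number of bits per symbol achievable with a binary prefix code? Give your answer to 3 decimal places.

2.132 bits/symbol

Probabilities are the counts divided by 76.
Repeatedly combine the two least-probable nodes; the expected code length is the sum of the merged weights.
merge 3/76 + 7/76 → 5/38
merge 5/38 + 5/19 → 15/38
merge 5/19 + 13/38 → 23/38
merge 15/38 + 23/38 → 1
L = 5/38 + 15/38 + 23/38 + 1 = 81/38 ≈ 2.132 bits/symbol.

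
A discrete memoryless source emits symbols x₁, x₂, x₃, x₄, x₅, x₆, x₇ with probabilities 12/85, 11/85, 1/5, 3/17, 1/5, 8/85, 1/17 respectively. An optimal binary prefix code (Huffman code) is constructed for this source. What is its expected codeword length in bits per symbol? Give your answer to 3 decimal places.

Repeatedly combine the two least-probable nodes; the expected code length is the sum of the merged weights.
merge 1/17 + 8/85 → 13/85
merge 11/85 + 12/85 → 23/85
merge 13/85 + 3/17 → 28/85
merge 1/5 + 1/5 → 2/5
merge 23/85 + 28/85 → 3/5
merge 2/5 + 3/5 → 1
L = 13/85 + 23/85 + 28/85 + 2/5 + 3/5 + 1 = 234/85 ≈ 2.753 bits/symbol.

2.753 bits/symbol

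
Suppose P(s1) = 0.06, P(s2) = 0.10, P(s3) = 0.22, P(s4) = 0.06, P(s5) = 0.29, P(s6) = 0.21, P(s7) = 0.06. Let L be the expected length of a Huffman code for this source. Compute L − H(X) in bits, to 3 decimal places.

Entropy H = −Σ p log₂ p ≈ 2.5341 bits.
Huffman merges: 3/50+3/50→3/25; 3/50+1/10→4/25; 3/25+4/25→7/25; 21/100+11/50→43/100; 7/25+29/100→57/100; 43/100+57/100→1. L = 64/25 ≈ 2.5600.
L − H = 2.5600 − 2.5341 = 0.026 bits.

0.026 bits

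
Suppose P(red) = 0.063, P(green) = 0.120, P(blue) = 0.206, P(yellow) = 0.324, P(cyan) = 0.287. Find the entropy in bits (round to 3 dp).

2.132 bits

H = −Σ pᵢ log₂ pᵢ.
−0.063·log₂(0.063) = 0.2513
−0.120·log₂(0.120) = 0.3671
−0.206·log₂(0.206) = 0.4695
−0.324·log₂(0.324) = 0.5268
−0.287·log₂(0.287) = 0.5169
Sum ≈ 2.1315 → 2.132 bits.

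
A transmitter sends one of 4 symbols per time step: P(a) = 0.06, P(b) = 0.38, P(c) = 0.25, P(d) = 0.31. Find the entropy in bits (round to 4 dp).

H = −Σ pᵢ log₂ pᵢ.
−0.06·log₂(0.06) = 0.2435
−0.38·log₂(0.38) = 0.5305
−0.25·log₂(0.25) = 0.5000
−0.31·log₂(0.31) = 0.5238
Sum ≈ 1.7978 → 1.7978 bits.

1.7978 bits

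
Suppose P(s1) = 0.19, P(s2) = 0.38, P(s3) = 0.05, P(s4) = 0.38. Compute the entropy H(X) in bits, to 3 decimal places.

H = −Σ pᵢ log₂ pᵢ.
−0.19·log₂(0.19) = 0.4552
−0.38·log₂(0.38) = 0.5305
−0.05·log₂(0.05) = 0.2161
−0.38·log₂(0.38) = 0.5305
Sum ≈ 1.7322 → 1.732 bits.

1.732 bits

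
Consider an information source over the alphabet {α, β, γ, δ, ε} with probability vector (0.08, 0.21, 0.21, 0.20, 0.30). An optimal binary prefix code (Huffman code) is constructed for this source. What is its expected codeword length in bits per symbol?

Repeatedly combine the two least-probable nodes; the expected code length is the sum of the merged weights.
merge 2/25 + 1/5 → 7/25
merge 21/100 + 21/100 → 21/50
merge 7/25 + 3/10 → 29/50
merge 21/50 + 29/50 → 1
L = 7/25 + 21/50 + 29/50 + 1 = 57/25 = 2.28 bits/symbol.

2.28 bits/symbol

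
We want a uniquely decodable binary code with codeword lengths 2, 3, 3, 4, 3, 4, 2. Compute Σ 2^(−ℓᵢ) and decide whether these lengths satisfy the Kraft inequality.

With common denominator 2^4 = 16: Σ 2^(−ℓᵢ) = 4/16 + 2/16 + 2/16 + 1/16 + 2/16 + 1/16 + 4/16 = 16/16 = 1.
Kraft's inequality requires Σ ≤ 1; here Σ = 1 ≤ 1, so such a prefix code exists.

1; yes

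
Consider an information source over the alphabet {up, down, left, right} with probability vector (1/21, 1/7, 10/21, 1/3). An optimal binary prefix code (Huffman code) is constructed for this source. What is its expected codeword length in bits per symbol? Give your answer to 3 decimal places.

Repeatedly combine the two least-probable nodes; the expected code length is the sum of the merged weights.
merge 1/21 + 1/7 → 4/21
merge 4/21 + 1/3 → 11/21
merge 10/21 + 11/21 → 1
L = 4/21 + 11/21 + 1 = 12/7 ≈ 1.714 bits/symbol.

1.714 bits/symbol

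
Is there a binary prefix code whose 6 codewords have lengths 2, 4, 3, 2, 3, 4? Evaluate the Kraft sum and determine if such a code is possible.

0.875; yes

With common denominator 2^4 = 16: Σ 2^(−ℓᵢ) = 4/16 + 1/16 + 2/16 + 4/16 + 2/16 + 1/16 = 14/16 = 0.875.
Kraft's inequality requires Σ ≤ 1; here Σ = 0.875 ≤ 1, so such a prefix code exists.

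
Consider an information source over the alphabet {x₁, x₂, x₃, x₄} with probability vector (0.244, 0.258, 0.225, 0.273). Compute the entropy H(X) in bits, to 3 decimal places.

1.996 bits

H = −Σ pᵢ log₂ pᵢ.
−0.244·log₂(0.244) = 0.4966
−0.258·log₂(0.258) = 0.5043
−0.225·log₂(0.225) = 0.4842
−0.273·log₂(0.273) = 0.5113
Sum ≈ 1.9964 → 1.996 bits.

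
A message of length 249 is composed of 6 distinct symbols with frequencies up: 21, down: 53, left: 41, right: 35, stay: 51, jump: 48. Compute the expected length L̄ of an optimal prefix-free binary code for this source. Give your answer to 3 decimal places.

2.582 bits/symbol

Probabilities are the counts divided by 249.
Repeatedly combine the two least-probable nodes; the expected code length is the sum of the merged weights.
merge 7/83 + 35/249 → 56/249
merge 41/249 + 16/83 → 89/249
merge 17/83 + 53/249 → 104/249
merge 56/249 + 89/249 → 145/249
merge 104/249 + 145/249 → 1
L = 56/249 + 89/249 + 104/249 + 145/249 + 1 = 643/249 ≈ 2.582 bits/symbol.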